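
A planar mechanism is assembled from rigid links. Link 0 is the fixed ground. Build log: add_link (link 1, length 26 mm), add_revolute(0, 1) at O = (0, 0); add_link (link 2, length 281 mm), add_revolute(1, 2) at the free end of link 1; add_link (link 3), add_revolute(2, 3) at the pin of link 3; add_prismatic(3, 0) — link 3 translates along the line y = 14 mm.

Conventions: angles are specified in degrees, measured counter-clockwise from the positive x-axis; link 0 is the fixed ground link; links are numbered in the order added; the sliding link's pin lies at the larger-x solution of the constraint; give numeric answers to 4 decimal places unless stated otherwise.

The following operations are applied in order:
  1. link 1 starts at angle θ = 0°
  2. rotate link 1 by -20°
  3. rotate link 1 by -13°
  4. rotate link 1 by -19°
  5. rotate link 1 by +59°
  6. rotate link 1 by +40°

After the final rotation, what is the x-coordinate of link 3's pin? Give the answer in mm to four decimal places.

geometry: r = 26 mm, L = 281 mm, e = 14 mm; θ starts at 0°
rotate link 1 by -20°: θ ← 0° -20° = -20°
rotate link 1 by -13°: θ ← -20° -13° = -33°
rotate link 1 by -19°: θ ← -33° -19° = -52°
rotate link 1 by +59°: θ ← -52° +59° = 7°
rotate link 1 by +40°: θ ← 7° +40° = 47°
crank pin P = (r cos θ, r sin θ) = (17.731957, 19.015196)
h = r sin θ − e = 19.015196 − 14 = 5.015196
x = r cos θ + √(L² − h²) = 17.731957 + 280.955242 = 298.687199

298.6872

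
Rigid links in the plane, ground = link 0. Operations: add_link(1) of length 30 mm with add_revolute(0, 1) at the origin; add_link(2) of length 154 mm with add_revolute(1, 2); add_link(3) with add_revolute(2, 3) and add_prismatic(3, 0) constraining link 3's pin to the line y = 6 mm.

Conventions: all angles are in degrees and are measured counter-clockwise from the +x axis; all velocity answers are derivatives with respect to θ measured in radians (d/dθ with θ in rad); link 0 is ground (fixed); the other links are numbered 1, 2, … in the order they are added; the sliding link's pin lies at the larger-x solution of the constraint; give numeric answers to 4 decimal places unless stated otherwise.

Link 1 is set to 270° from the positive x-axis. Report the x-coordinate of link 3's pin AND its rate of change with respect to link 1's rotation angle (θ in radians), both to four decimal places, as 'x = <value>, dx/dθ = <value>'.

geometry: r = 30 mm, L = 154 mm, e = 6 mm
crank pin P = (r cos θ, r sin θ) = (-0.000000, -30.000000)
h = r sin θ − e = -30.000000 − 6 = -36.000000
x = r cos θ + √(L² − h²) = -0.000000 + 149.733096 = 149.733096
dx/dθ = −r sin θ − h·r cos θ/√(L² − h²) (θ in radians; h = -36.000000) = 30.000000

x = 149.7331, dx/dθ = 30.0000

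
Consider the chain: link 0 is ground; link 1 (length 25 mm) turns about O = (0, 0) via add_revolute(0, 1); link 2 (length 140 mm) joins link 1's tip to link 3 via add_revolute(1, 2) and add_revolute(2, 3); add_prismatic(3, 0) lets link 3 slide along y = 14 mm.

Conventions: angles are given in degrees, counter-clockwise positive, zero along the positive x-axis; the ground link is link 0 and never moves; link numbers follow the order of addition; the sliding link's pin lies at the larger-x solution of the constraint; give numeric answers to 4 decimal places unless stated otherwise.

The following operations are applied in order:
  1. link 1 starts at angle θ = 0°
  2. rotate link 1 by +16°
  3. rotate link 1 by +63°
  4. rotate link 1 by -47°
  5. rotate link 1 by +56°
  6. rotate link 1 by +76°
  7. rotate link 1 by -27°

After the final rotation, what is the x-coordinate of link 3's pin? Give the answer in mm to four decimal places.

geometry: r = 25 mm, L = 140 mm, e = 14 mm; θ starts at 0°
rotate link 1 by +16°: θ ← 0° +16° = 16°
rotate link 1 by +63°: θ ← 16° +63° = 79°
rotate link 1 by -47°: θ ← 79° -47° = 32°
rotate link 1 by +56°: θ ← 32° +56° = 88°
rotate link 1 by +76°: θ ← 88° +76° = 164°
rotate link 1 by -27°: θ ← 164° -27° = 137°
crank pin P = (r cos θ, r sin θ) = (-18.283843, 17.049959)
h = r sin θ − e = 17.049959 − 14 = 3.049959
x = r cos θ + √(L² − h²) = -18.283843 + 139.966774 = 121.682931

121.6829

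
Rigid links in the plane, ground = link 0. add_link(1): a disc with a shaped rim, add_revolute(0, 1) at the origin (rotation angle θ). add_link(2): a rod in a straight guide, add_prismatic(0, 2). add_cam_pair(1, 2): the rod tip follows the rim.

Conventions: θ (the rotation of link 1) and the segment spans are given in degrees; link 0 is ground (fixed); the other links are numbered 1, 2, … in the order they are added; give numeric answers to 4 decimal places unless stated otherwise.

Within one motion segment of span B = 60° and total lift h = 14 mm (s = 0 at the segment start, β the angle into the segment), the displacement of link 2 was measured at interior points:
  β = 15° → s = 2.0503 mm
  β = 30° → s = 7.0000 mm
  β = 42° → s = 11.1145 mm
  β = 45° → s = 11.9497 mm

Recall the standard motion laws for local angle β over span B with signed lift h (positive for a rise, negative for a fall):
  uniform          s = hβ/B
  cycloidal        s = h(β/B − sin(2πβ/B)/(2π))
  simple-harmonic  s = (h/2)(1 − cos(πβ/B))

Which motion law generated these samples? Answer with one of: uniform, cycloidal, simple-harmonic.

candidates at β/B = r: uniform s = h·r (linear in β); cycloidal s = h·(r − sin(2πr)/(2π)); simple-harmonic s = (h/2)(1 − cos(πr))
β=15°: printed 2.0503 | uniform 3.5000, cycloidal 1.2718, simple-harmonic 2.0503
β=30°: printed 7.0000 | uniform 7.0000, cycloidal 7.0000, simple-harmonic 7.0000
β=42°: printed 11.1145 | uniform 9.8000, cycloidal 11.9191, simple-harmonic 11.1145
β=45°: printed 11.9497 | uniform 10.5000, cycloidal 12.7282, simple-harmonic 11.9497
only one law matches every sample → simple-harmonic

simple-harmonic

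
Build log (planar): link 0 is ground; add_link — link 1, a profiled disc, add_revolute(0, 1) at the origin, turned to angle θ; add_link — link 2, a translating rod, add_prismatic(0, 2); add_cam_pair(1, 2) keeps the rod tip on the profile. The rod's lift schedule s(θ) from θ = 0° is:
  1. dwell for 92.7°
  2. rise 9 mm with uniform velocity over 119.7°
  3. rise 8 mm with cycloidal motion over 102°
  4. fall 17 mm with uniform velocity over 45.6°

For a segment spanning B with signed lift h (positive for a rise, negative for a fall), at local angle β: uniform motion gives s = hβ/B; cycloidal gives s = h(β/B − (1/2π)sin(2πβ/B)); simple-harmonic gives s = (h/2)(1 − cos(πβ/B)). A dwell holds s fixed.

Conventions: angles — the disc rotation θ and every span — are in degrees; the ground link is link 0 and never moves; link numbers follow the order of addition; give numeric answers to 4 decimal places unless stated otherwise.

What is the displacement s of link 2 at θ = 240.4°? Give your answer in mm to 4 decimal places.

seg 1 [0°–92.7°] dwell: s stays 0.0000
seg 2 [92.7°–212.4°] uniform, h=9: full span → s += 9 → s = 9.0000
seg 3 [212.4°–314.4°] cycloidal, h=8: θ=240.4° here. β=28, B=102. 8·(0.2745 − sin(2π·0.2745)/(2π)) = 0.9379 → s = 9.9379

9.9379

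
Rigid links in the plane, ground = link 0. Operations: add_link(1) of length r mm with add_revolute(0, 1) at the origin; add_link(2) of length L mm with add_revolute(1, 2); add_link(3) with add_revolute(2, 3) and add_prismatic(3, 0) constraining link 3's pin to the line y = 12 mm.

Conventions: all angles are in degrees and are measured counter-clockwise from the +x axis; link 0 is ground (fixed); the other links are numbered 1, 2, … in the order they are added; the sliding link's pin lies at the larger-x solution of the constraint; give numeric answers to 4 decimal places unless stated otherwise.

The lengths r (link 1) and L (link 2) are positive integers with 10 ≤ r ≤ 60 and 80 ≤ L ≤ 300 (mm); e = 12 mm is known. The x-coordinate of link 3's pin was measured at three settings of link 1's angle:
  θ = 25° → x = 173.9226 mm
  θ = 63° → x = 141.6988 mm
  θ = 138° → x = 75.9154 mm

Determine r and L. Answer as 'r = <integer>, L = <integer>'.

constraint per measurement: (x − r cos θ)² + (r sin θ − e)² = L²
subtracting the θ₁ and θ₂ equations cancels the r² and L² terms:
r = (x₁² − x₂²) / (2[(x₁cos θ₁ + e sin θ₁) − (x₂cos θ₂ + e sin θ₂)]) = 58.0000 → r = 58
L² = (x₁ − r cos θ₁)² + (r sin θ₁ − e)² = 14884.0070 → L = 122.0000 → L = 122
check at θ₃=138°: x = 75.9154 (printed 75.9154) ✓

r = 58, L = 122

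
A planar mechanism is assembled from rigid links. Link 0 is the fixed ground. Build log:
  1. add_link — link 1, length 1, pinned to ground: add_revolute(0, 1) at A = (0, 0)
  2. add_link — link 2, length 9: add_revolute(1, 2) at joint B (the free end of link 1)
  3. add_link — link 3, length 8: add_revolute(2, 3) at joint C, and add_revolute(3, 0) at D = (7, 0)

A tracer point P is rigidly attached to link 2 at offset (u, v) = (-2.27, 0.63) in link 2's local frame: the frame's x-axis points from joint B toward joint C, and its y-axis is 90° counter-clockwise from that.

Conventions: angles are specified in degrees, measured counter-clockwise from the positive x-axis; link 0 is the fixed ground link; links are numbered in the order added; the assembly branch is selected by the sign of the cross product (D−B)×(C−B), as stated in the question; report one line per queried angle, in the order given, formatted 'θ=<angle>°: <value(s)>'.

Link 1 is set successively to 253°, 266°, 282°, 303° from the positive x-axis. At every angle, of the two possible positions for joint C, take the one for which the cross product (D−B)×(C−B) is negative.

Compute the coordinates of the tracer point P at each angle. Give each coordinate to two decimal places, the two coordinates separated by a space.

A=(0,0), D=(7.00,0)
θ=253°: B = A + 1.00·(cos253°, sin253°) = (-0.2924, -0.9563)
θ=253°: |BD| = 7.3548
θ=253°: circle(B,9.00) ∩ circle(D,8.00): a=4.8331, h=7.5922
θ=253°:   candidates: C₊=(3.5125,7.1998) cross=55.839; C₋=(5.4869,-7.8556) cross=-55.839
θ=253°:   branch - wants cross < 0 → take C=(5.4869,-7.8556) (cross=-55.839)
θ=253°: ex = (C−B)/|BC| = (0.6421,-0.7666); ey = (0.7666,0.6421)
θ=253°: P = B + -2.27·ex + 0.63·ey = (-1.2671,1.1884)
θ=266°: B = A + 1.00·(cos266°, sin266°) = (-0.0698, -0.9976)
θ=266°: |BD| = 7.1398
θ=266°: circle(B,9.00) ∩ circle(D,8.00): a=4.7604, h=7.6380
θ=266°:   candidates: C₊=(3.5768,7.2306) cross=54.533; C₋=(5.7111,-7.8955) cross=-54.533
θ=266°:   branch - wants cross < 0 → take C=(5.7111,-7.8955) (cross=-54.533)
θ=266°: ex = (C−B)/|BC| = (0.6423,-0.7664); ey = (0.7664,0.6423)
θ=266°: P = B + -2.27·ex + 0.63·ey = (-1.0450,1.1469)
θ=282°: B = A + 1.00·(cos282°, sin282°) = (0.2079, -0.9781)
θ=282°: |BD| = 6.8622
θ=282°: circle(B,9.00) ∩ circle(D,8.00): a=4.6698, h=7.6937
θ=282°:   candidates: C₊=(3.7333,7.3027) cross=52.796; C₋=(5.9267,-7.9277) cross=-52.796
θ=282°:   branch - wants cross < 0 → take C=(5.9267,-7.9277) (cross=-52.796)
θ=282°: ex = (C−B)/|BC| = (0.6354,-0.7722); ey = (0.7722,0.6354)
θ=282°: P = B + -2.27·ex + 0.63·ey = (-0.7480,1.1750)
θ=303°: B = A + 1.00·(cos303°, sin303°) = (0.5446, -0.8387)
θ=303°: |BD| = 6.5096
θ=303°: circle(B,9.00) ∩ circle(D,8.00): a=4.5606, h=7.7589
θ=303°:   candidates: C₊=(4.0676,7.4432) cross=50.508; C₋=(6.0668,-7.9454) cross=-50.508
θ=303°:   branch - wants cross < 0 → take C=(6.0668,-7.9454) (cross=-50.508)
θ=303°: ex = (C−B)/|BC| = (0.6136,-0.7896); ey = (0.7896,0.6136)
θ=303°: P = B + -2.27·ex + 0.63·ey = (-0.3507,1.3404)

θ=253°: -1.27 1.19
θ=266°: -1.04 1.15
θ=282°: -0.75 1.17
θ=303°: -0.35 1.34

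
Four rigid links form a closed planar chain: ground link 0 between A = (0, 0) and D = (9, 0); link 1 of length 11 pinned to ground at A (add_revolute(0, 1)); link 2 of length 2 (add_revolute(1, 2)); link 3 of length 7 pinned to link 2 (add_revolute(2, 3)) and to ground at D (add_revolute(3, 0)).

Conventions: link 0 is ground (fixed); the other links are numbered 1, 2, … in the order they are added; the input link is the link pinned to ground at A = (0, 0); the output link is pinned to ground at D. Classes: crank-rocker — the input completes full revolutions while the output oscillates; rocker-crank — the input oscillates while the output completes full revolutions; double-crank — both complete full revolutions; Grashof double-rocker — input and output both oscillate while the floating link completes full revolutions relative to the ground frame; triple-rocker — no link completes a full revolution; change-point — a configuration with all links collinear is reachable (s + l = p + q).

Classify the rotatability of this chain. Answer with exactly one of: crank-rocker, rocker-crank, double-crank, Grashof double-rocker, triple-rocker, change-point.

lengths: ground=9, input=11, coupler=2, output=7
sorted: s=2 (shortest), l=11 (longest), p+q=16
s + l = 13 vs p + q = 16
s + l < p + q (Grashof) with shortest = coupler link → Grashof double-rocker

Grashof double-rocker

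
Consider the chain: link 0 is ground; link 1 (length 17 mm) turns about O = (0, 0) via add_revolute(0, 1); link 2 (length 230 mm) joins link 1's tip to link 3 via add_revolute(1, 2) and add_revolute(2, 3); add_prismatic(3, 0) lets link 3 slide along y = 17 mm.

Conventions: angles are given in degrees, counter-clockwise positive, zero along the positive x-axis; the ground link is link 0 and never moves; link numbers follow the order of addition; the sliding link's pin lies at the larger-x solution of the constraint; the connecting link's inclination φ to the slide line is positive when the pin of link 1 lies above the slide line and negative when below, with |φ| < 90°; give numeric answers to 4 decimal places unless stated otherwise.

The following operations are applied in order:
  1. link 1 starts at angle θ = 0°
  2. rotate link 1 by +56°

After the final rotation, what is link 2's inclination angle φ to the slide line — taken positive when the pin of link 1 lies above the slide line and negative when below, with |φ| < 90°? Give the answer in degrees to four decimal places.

geometry: r = 17 mm, L = 230 mm, e = 17 mm; θ starts at 0°
rotate link 1 by +56°: θ ← 0° +56° = 56°
h = r sin θ − e = 14.093639 − 17 = -2.906361
sin φ = h / L = -2.906361 / 230 = -0.01263635
φ = arcsin(-0.01263635) = -0.724029°

-0.7240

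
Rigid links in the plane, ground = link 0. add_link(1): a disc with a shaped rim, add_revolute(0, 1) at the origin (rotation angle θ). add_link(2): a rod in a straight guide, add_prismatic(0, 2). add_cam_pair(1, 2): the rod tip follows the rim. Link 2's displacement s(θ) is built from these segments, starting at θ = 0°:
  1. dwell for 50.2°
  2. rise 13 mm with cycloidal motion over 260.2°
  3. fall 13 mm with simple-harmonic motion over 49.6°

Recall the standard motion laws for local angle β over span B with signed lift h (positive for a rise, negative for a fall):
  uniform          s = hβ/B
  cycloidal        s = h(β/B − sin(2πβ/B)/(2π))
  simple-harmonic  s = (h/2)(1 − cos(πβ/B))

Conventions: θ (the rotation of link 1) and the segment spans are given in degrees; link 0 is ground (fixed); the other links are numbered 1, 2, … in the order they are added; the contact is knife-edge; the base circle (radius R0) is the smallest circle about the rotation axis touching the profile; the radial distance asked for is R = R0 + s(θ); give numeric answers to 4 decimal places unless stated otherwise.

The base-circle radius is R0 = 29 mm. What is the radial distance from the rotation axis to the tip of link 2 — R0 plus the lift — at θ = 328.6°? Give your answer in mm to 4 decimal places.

segment 1 (0° to 50.2°, dwell): s unchanged at 0.0000
segment 2 (50.2° to 310.4°, cycloidal, h = 13) is passed completely: s = 0.0000 + (13) = 13.0000
θ = 328.6° falls in segment 3 (310.4° to 360°, simple-harmonic, h = -13): β = 328.6 − 310.4 = 18.2°, B = 49.6°; Δs = -13/2·(1 − cos(π·0.3669)) = -3.8612; s = 13.0000 − 3.8612 = 9.1388
R = R0 + s = 29 + 9.1388 = 38.1388

38.1388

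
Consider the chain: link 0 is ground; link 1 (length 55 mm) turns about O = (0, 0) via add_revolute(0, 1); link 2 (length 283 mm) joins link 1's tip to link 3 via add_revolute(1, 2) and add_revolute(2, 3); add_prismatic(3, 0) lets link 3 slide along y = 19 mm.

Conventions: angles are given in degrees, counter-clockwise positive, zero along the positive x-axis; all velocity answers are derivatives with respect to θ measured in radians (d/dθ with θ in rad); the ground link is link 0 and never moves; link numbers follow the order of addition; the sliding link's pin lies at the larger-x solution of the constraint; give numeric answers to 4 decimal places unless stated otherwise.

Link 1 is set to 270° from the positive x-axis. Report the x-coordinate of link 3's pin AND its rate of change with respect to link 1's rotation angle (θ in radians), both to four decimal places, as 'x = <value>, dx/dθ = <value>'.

geometry: r = 55 mm, L = 283 mm, e = 19 mm
crank pin P = (r cos θ, r sin θ) = (-0.000000, -55.000000)
h = r sin θ − e = -55.000000 − 19 = -74.000000
x = r cos θ + √(L² − h²) = -0.000000 + 273.153803 = 273.153803
dx/dθ = −r sin θ − h·r cos θ/√(L² − h²) (θ in radians; h = -74.000000) = 55.000000

x = 273.1538, dx/dθ = 55.0000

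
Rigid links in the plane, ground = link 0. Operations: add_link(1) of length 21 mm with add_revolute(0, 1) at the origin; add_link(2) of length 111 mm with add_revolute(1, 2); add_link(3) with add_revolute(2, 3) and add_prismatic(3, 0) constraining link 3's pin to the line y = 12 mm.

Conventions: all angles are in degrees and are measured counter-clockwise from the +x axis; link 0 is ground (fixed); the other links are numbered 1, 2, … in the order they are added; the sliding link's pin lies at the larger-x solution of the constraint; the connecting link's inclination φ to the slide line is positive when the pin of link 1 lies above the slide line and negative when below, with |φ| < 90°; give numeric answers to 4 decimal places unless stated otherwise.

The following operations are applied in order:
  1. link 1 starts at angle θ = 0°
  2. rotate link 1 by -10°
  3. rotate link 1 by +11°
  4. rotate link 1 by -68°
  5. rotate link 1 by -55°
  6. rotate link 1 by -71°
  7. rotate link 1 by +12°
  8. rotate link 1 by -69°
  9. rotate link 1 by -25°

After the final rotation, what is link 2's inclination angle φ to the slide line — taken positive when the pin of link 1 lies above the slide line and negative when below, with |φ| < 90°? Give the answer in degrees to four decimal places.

geometry: r = 21 mm, L = 111 mm, e = 12 mm; θ starts at 0°
rotate link 1 by -10°: θ ← 0° -10° = -10°
rotate link 1 by +11°: θ ← -10° +11° = 1°
rotate link 1 by -68°: θ ← 1° -68° = -67°
rotate link 1 by -55°: θ ← -67° -55° = -122°
rotate link 1 by -71°: θ ← -122° -71° = -193°
rotate link 1 by +12°: θ ← -193° +12° = -181°
rotate link 1 by -69°: θ ← -181° -69° = -250°
rotate link 1 by -25°: θ ← -250° -25° = -275°
h = r sin θ − e = 20.920089 − 12 = 8.920089
sin φ = h / L = 8.920089 / 111 = 0.08036116
φ = arcsin(0.08036116) = 4.609325°

4.6093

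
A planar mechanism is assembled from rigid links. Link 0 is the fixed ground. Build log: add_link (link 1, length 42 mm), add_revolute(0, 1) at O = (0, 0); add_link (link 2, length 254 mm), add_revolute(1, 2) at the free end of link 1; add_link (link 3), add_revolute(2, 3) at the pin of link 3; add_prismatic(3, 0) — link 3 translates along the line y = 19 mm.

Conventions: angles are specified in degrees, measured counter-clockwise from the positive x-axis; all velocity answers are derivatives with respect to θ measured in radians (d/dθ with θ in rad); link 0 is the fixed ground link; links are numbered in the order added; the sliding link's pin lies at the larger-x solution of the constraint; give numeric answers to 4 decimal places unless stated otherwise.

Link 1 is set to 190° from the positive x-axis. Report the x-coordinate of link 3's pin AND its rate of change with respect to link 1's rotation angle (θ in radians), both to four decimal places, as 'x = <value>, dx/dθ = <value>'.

geometry: r = 42 mm, L = 254 mm, e = 19 mm
crank pin P = (r cos θ, r sin θ) = (-41.361926, -7.293223)
h = r sin θ − e = -7.293223 − 19 = -26.293223
x = r cos θ + √(L² − h²) = -41.361926 + 252.635442 = 211.273516
dx/dθ = −r sin θ − h·r cos θ/√(L² − h²) (θ in radians; h = -26.293223) = 2.988450

x = 211.2735, dx/dθ = 2.9884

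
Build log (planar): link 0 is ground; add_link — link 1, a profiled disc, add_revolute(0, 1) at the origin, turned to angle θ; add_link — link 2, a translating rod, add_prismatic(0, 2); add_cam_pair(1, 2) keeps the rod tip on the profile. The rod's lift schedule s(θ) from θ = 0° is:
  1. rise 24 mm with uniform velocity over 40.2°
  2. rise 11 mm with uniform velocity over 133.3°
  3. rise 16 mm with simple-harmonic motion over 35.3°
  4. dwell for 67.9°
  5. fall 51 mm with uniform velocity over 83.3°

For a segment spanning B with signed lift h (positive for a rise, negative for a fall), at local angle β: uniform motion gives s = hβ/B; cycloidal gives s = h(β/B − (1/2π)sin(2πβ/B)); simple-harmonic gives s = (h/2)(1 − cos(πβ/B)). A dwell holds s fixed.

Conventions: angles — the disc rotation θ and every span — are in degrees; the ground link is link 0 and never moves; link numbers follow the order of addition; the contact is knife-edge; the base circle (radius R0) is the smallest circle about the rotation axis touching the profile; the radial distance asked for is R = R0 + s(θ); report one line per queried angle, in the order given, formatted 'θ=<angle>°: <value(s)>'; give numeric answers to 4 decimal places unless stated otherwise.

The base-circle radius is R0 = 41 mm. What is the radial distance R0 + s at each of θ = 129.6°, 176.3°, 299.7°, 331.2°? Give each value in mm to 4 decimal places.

seg 1 [0°–40.2°] uniform, h=24: full span → s += 24 → s = 24.0000
seg 2 [40.2°–173.5°] uniform, h=11: θ=129.6° here. β=89.4, B=133.3. 11·89.4/133.3 = 7.3773 → s = 31.3773
seg 2 [40.2°–173.5°] uniform, h=11: full span → s += 11 → s = 35.0000
seg 3 [173.5°–208.8°] simple-harmonic, h=16: θ=176.3° here. β=2.8, B=35.3. 16/2·(1 − cos(π·0.0793)) = 0.2471 → s = 35.2471
seg 3 [173.5°–208.8°] simple-harmonic, h=16: full span → s += 16 → s = 51.0000
seg 4 [208.8°–276.7°] dwell: s stays 51.0000
seg 5 [276.7°–360°] uniform, h=-51: θ=299.7° here. β=23, B=83.3. -51·23/83.3 = -14.0816 → s = 36.9184
seg 5 [276.7°–360°] uniform, h=-51: θ=331.2° here. β=54.5, B=83.3. -51·54.5/83.3 = -33.3673 → s = 17.6327
θ=129.6°: R = R0 + s = 41 + 31.3773 = 72.3773
θ=176.3°: R = R0 + s = 41 + 35.2471 = 76.2471
θ=299.7°: R = R0 + s = 41 + 36.9184 = 77.9184
θ=331.2°: R = R0 + s = 41 + 17.6327 = 58.6327

θ=129.6°: 72.3773
θ=176.3°: 76.2471
θ=299.7°: 77.9184
θ=331.2°: 58.6327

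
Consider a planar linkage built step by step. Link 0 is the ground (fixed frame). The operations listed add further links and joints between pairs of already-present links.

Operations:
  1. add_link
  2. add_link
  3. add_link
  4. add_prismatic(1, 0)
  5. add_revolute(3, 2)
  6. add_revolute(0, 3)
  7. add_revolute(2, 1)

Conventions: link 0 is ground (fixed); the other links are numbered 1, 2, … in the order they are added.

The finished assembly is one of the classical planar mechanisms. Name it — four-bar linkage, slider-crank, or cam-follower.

links: 4 (incl. ground); joints: 3 revolute, 1 prismatic, 0 higher (cam) pair, forming one closed loop
4 links, 3 revolutes + 1 prismatic in one loop → slider-crank

slider-crank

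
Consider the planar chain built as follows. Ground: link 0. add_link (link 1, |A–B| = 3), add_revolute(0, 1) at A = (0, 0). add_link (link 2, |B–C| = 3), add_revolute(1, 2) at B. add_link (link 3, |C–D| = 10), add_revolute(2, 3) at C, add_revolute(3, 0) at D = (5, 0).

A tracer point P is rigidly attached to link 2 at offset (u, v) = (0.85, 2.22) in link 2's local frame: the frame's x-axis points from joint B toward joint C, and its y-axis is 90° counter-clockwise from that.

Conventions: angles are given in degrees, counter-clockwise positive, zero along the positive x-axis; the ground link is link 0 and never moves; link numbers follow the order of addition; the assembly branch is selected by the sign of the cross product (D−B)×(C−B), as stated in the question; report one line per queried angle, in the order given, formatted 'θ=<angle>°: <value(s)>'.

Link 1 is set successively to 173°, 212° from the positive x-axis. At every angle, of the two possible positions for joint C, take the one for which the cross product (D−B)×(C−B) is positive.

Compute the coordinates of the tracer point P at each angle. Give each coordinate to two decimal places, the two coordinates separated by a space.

A=(0,0), D=(5.00,0)
θ=173°: B = A + 3.00·(cos173°, sin173°) = (-2.9776, 0.3656)
θ=173°: |BD| = 7.9860
θ=173°: circle(B,3.00) ∩ circle(D,10.00): a=-1.7045, h=2.4688
θ=173°:   candidates: C₊=(-4.5673,2.9098) cross=19.716; C₋=(-4.7933,-2.0225) cross=-19.716
θ=173°:   branch + wants cross > 0 → take C=(-4.5673,2.9098) (cross=19.716)
θ=173°: ex = (C−B)/|BC| = (-0.5299,0.8481); ey = (-0.8481,-0.5299)
θ=173°: P = B + 0.85·ex + 2.22·ey = (-5.3108,-0.0899)
θ=212°: B = A + 3.00·(cos212°, sin212°) = (-2.5441, -1.5898)
θ=212°: |BD| = 7.7098
θ=212°: circle(B,3.00) ∩ circle(D,10.00): a=-2.0466, h=2.1935
θ=212°:   candidates: C₊=(-4.9991,0.1345) cross=16.911; C₋=(-4.0945,-4.1581) cross=-16.911
θ=212°:   branch + wants cross > 0 → take C=(-4.9991,0.1345) (cross=16.911)
θ=212°: ex = (C−B)/|BC| = (-0.8183,0.5748); ey = (-0.5748,-0.8183)
θ=212°: P = B + 0.85·ex + 2.22·ey = (-4.5157,-2.9179)

θ=173°: -5.31 -0.09
θ=212°: -4.52 -2.92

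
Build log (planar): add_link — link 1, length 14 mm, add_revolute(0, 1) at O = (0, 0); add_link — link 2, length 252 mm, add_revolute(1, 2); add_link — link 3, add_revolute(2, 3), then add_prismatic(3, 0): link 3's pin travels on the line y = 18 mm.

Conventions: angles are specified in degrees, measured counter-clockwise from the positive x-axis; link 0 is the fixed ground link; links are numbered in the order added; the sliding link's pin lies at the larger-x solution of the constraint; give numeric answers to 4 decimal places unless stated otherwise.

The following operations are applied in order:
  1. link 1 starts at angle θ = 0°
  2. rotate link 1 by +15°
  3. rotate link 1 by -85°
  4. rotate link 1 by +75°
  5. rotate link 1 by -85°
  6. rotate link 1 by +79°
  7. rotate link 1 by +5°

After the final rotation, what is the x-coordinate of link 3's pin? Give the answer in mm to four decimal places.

geometry: r = 14 mm, L = 252 mm, e = 18 mm; θ starts at 0°
rotate link 1 by +15°: θ ← 0° +15° = 15°
rotate link 1 by -85°: θ ← 15° -85° = -70°
rotate link 1 by +75°: θ ← -70° +75° = 5°
rotate link 1 by -85°: θ ← 5° -85° = -80°
rotate link 1 by +79°: θ ← -80° +79° = -1°
rotate link 1 by +5°: θ ← -1° +5° = 4°
crank pin P = (r cos θ, r sin θ) = (13.965897, 0.976591)
h = r sin θ − e = 0.976591 − 18 = -17.023409
x = r cos θ + √(L² − h²) = 13.965897 + 251.424350 = 265.390246

265.3902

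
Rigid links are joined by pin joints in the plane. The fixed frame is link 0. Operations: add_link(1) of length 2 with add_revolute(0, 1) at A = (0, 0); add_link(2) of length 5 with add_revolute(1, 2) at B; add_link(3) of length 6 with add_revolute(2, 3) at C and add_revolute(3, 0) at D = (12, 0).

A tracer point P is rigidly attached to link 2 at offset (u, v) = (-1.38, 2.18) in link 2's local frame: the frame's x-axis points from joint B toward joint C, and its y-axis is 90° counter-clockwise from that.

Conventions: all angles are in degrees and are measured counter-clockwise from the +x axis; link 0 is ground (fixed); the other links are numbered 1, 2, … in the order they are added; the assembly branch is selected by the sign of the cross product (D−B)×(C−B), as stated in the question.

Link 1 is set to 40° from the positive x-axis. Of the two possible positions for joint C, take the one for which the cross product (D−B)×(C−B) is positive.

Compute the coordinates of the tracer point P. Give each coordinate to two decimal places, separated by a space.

A=(0,0), D=(12.00,0)
B = A + 2.00·(cos40°, sin40°) = (1.5321, 1.2856)
|BD| = 10.5466
circle(B,5.00) ∩ circle(D,6.00): a=4.7518, h=1.5558
  candidates: C₊=(6.4381,2.2506) cross=16.409; C₋=(6.0588,-0.8379) cross=-16.409
  branch + wants cross > 0 → take C=(6.4381,2.2506) (cross=16.409)
ex = (C−B)/|BC| = (0.9812,0.1930); ey = (-0.1930,0.9812)
P = B + -1.38·ex + 2.18·ey = (-0.2427,3.1582)

-0.24 3.16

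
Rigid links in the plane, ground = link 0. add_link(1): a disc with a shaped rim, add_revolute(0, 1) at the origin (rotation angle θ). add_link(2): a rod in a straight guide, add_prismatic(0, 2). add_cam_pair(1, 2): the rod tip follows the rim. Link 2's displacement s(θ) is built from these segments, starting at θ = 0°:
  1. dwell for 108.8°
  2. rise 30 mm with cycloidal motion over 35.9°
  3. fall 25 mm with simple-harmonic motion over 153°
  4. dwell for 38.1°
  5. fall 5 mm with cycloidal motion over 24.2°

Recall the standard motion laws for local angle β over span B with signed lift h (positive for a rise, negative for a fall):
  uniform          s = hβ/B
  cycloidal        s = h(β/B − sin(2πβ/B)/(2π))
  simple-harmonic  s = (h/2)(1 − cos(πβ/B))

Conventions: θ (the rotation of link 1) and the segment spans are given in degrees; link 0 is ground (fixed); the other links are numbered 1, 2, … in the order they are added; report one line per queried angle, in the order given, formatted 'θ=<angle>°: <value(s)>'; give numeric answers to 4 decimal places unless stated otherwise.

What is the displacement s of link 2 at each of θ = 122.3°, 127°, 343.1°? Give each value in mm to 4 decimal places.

segment 1 (0° to 108.8°, dwell): s unchanged at 0.0000
θ = 122.3° falls in segment 2 (108.8° to 144.7°, cycloidal, h = 30): β = 122.3 − 108.8 = 13.5°, B = 35.9°; Δs = 30·(0.3760 − sin(2π·0.3760)/(2π)) = 7.9274; s = 0.0000 + 7.9274 = 7.9274
θ = 127° falls in segment 2 (108.8° to 144.7°, cycloidal, h = 30): β = 127 − 108.8 = 18.2°, B = 35.9°; Δs = 30·(0.5070 − sin(2π·0.5070)/(2π)) = 15.4178; s = 0.0000 + 15.4178 = 15.4178
segment 2 (108.8° to 144.7°, cycloidal, h = 30) is passed completely: s = 0.0000 + (30) = 30.0000
segment 3 (144.7° to 297.7°, simple-harmonic, h = -25) is passed completely: s = 30.0000 + (-25) = 5.0000
segment 4 (297.7° to 335.8°, dwell): s unchanged at 5.0000
θ = 343.1° falls in segment 5 (335.8° to 360°, cycloidal, h = -5): β = 343.1 − 335.8 = 7.3°, B = 24.2°; Δs = -5·(0.3017 − sin(2π·0.3017)/(2π)) = -0.7540; s = 5.0000 − 0.7540 = 4.2460

θ=122.3°: 7.9274
θ=127°: 15.4178
θ=343.1°: 4.2460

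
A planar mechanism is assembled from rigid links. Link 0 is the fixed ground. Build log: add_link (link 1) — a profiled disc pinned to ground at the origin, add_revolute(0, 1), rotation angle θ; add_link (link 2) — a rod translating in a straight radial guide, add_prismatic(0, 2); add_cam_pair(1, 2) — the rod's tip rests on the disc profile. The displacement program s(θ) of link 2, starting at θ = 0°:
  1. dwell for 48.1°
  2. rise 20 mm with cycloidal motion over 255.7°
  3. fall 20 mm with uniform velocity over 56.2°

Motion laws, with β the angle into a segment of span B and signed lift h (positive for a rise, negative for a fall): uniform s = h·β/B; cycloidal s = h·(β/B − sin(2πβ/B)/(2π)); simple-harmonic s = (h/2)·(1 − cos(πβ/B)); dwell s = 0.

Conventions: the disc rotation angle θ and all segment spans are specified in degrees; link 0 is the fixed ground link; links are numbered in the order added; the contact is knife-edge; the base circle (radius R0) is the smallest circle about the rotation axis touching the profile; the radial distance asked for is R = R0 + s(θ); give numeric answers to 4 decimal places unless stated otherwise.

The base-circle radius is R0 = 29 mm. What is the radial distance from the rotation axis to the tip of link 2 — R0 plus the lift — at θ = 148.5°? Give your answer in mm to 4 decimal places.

seg 1 [0°–48.1°] dwell: s stays 0.0000
seg 2 [48.1°–303.8°] cycloidal, h=20: θ=148.5° here. β=100.4, B=255.7. 20·(0.3926 − sin(2π·0.3926)/(2π)) = 5.8650 → s = 5.8650
R = R0 + s = 29 + 5.8650 = 34.8650

34.8650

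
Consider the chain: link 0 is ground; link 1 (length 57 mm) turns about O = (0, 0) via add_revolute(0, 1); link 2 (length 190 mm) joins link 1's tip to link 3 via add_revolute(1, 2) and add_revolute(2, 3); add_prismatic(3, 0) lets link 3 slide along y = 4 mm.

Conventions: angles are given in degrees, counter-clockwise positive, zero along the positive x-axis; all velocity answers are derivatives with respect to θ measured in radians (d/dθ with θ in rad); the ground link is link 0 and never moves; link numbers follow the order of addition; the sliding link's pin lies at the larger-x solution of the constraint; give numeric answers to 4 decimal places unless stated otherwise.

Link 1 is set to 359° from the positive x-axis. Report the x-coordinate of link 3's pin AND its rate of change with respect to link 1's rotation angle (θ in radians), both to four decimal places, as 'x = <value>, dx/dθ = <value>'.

geometry: r = 57 mm, L = 190 mm, e = 4 mm
crank pin P = (r cos θ, r sin θ) = (56.991319, -0.994787)
h = r sin θ − e = -0.994787 − 4 = -4.994787
x = r cos θ + √(L² − h²) = 56.991319 + 189.934336 = 246.925655
dx/dθ = −r sin θ − h·r cos θ/√(L² − h²) (θ in radians; h = -4.994787) = 2.493513

x = 246.9257, dx/dθ = 2.4935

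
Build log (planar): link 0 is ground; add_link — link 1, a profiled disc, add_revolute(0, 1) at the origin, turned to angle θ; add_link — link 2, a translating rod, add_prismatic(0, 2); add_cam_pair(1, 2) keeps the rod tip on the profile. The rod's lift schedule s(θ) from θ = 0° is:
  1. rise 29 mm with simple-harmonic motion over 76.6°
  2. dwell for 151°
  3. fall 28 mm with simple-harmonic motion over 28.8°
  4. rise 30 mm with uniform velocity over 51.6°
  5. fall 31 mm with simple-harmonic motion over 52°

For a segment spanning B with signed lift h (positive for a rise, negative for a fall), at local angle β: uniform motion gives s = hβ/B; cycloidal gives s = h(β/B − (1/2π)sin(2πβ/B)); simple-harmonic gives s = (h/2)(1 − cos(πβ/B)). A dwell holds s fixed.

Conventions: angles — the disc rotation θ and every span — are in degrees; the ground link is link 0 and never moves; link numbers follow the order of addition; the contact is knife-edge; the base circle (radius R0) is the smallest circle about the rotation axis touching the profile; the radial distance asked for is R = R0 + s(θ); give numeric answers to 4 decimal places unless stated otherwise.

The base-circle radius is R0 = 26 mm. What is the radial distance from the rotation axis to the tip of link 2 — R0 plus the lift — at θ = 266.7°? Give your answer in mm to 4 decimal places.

seg 1 [0°–76.6°] simple-harmonic, h=29: full span → s += 29 → s = 29.0000
seg 2 [76.6°–227.6°] dwell: s stays 29.0000
seg 3 [227.6°–256.4°] simple-harmonic, h=-28: full span → s += -28 → s = 1.0000
seg 4 [256.4°–308°] uniform, h=30: θ=266.7° here. β=10.3, B=51.6. 30·10.3/51.6 = 5.9884 → s = 6.9884
R = R0 + s = 26 + 6.9884 = 32.9884

32.9884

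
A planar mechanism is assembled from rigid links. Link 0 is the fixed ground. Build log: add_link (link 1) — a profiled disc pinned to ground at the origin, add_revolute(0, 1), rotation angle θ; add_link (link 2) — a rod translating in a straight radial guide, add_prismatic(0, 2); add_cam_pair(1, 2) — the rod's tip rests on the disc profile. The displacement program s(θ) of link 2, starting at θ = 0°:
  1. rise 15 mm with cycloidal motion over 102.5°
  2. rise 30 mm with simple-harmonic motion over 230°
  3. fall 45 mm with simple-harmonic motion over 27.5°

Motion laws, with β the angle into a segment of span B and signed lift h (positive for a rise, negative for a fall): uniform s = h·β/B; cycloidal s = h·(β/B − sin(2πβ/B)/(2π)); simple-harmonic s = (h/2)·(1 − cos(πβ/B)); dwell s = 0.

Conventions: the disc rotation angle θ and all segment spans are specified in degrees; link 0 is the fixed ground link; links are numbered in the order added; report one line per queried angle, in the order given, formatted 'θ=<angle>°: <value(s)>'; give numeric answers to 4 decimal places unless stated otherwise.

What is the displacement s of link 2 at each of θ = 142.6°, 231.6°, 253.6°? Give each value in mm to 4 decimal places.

seg 1 [0°–102.5°] cycloidal, h=15: full span → s += 15 → s = 15.0000
seg 2 [102.5°–332.5°] simple-harmonic, h=30: θ=142.6° here. β=40.1, B=230. 30/2·(1 − cos(π·0.1743)) = 2.1944 → s = 17.1944
seg 2 [102.5°–332.5°] simple-harmonic, h=30: θ=231.6° here. β=129.1, B=230. 30/2·(1 − cos(π·0.5613)) = 17.8711 → s = 32.8711
seg 2 [102.5°–332.5°] simple-harmonic, h=30: θ=253.6° here. β=151.1, B=230. 30/2·(1 − cos(π·0.6570)) = 22.1003 → s = 37.1003

θ=142.6°: 17.1944
θ=231.6°: 32.8711
θ=253.6°: 37.1003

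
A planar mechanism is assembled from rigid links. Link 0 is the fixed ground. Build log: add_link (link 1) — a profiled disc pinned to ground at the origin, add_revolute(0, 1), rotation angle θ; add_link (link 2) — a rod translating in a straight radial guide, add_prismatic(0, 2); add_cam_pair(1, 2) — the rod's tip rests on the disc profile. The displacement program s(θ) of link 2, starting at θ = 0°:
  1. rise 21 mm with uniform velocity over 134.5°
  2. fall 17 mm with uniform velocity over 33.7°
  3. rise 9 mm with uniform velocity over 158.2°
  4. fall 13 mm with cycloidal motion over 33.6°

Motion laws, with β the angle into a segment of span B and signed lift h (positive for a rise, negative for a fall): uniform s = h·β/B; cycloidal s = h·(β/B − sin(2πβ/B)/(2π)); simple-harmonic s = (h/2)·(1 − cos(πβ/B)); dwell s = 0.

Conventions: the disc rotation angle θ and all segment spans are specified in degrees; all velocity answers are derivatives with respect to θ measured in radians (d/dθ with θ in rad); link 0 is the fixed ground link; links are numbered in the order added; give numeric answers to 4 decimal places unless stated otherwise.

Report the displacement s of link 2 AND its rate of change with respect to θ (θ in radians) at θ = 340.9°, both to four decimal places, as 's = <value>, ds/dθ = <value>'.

seg 1 [0°–134.5°] uniform, h=21: full span → s += 21 → s = 21.0000
seg 2 [134.5°–168.2°] uniform, h=-17: full span → s += -17 → s = 4.0000
seg 3 [168.2°–326.4°] uniform, h=9: full span → s += 9 → s = 13.0000
seg 4 [326.4°–360°] cycloidal, h=-13: θ=340.9° here. β=14.5, B=33.6. -13·(0.4315 − sin(2π·0.4315)/(2π)) = -4.7474 → s = 8.2526
velocity in seg [326.4°–360°] (cycloidal), θ in radians: β = 14.5° = 0.2531 rad, B = 33.6° = 0.5864 rad; ds/dθ = (h/B)(1 − cos(2πβ/B)) = ((-13)/0.5864)(1 − cos(2π·0.4315)) = -42.317057 mm/rad

s = 8.2526, ds/dθ = -42.3171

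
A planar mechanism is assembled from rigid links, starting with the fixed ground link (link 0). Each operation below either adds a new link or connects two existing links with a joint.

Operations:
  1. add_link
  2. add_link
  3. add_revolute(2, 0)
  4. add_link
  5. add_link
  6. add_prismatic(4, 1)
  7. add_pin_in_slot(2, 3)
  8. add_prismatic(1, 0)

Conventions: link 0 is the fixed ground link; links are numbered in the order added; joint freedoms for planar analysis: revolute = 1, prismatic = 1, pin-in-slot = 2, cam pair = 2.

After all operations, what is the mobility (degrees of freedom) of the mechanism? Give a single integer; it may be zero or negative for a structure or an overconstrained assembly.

(L,J1,J2)=(1,0,0); link0 fixed
link1: (2,0,0)
link2: (3,0,0)
R 2-0 [J1]: (3,1,0)
link3: (4,1,0)
link4: (5,1,0)
P 4-1 [J1]: (5,2,0)
PS 2-3 [J2]: (5,2,1)
P 1-0 [J1]: (5,3,1)
Grübler: 3·4 − 2·3 − 1 = 5

M = 5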